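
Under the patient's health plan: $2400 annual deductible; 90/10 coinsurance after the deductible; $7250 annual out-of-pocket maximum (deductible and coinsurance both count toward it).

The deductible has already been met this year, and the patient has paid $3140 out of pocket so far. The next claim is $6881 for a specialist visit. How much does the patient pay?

The deductible is already satisfied, so the full bill goes to coinsurance.
Patient's 10% share of $6881 is $688.10.
Cumulative spending $3140 + $688.10 = $3828.10 stays under the $7250 maximum.

$688.10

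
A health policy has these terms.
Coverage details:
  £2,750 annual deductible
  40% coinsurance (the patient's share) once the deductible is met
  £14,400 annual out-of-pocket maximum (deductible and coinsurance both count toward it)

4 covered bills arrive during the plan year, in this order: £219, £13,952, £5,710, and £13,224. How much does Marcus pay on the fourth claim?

#1 (£219): entire amount goes to the deductible. Patient owes £219 (running OOP £219).
#2 (£13,952): deductible takes £2,531, £11,421 remains; coinsurance £11,421 × 40% = £4,568.40. Patient owes £7,099.40 (running OOP £7,318.40).
#3 (£5,710): 40% coinsurance on £5,710 = £2,284. Patient pays £2,284; OOP now £9,602.40.
#4 (£13,224): deductible met; 40% of £13,224 = £5,289.60. That would push OOP to £14,892, over the £14,400 cap, so patient pays £14,400 − £9,602.40 = £4,797.60.

£4,797.60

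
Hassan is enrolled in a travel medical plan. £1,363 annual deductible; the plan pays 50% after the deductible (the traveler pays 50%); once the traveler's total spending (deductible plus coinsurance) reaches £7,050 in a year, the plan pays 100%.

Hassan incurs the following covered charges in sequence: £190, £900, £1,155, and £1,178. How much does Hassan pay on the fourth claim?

Claim 1 (£190): all of it applies to the deductible. Traveler pays £190; OOP now £190.
Claim 2 (£900): entire amount goes to the deductible. Cost to traveler: £900. OOP to date £1,090.
Claim 3 (£1,155): £273 to deductible, leaving £882; traveler's 50% is £441. Cost to traveler: £714. OOP to date £1,804.
Claim 4 (£1,178): deductible met; 50% of £1,178 = £589. Traveler owes £589 (running OOP £2,393).

£589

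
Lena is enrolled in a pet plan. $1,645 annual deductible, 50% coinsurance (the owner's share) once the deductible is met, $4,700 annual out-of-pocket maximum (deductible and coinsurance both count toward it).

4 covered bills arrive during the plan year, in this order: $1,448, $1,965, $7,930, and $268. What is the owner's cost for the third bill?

Claim 1 — $1,448: entire amount goes to the deductible. Cost to owner: $1,448. OOP to date $1,448.
Claim 2 — $1,965: $197 to deductible, leaving $1,768; 50% of $1,768 = $884. Owner owes $1,081 (running OOP $2,529).
Claim 3 — $7,930: deductible already satisfied, so owner's share is 50% × $7,930 = $3,965. That would push OOP to $6,494, over the $4,700 cap, so owner pays $4,700 − $2,529 = $2,171.

$2,171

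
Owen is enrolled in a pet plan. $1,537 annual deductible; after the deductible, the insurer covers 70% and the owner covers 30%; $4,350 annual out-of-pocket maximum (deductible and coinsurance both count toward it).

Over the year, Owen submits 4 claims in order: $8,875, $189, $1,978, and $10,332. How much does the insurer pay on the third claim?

$1,423.10

Claim 1 ($8,875): deductible takes $1,537, $7,338 remains; coinsurance $7,338 × 30% = $2,201.40. Cost to owner: $3,738.40. OOP to date $3,738.40. Insurer: $8,875 − $3,738.40 = $5,136.60.
Claim 2 ($189): deductible already satisfied, so owner's share is 30% × $189 = $56.70. Cost to owner: $56.70. OOP to date $3,795.10. Insurer: $189 − $56.70 = $132.30.
Claim 3 ($1,978): deductible met; 30% of $1,978 = $593.40. OOP would hit $4,388.50 > $4,350, so the cap limits the owner to $4,350 − $3,795.10 = $554.90. Insurer: $1,978 − $554.90 = $1,423.10.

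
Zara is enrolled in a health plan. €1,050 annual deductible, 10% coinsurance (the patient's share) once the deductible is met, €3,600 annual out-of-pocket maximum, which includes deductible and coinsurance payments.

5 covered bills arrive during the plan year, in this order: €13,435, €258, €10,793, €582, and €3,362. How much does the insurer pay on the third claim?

€9,713.70

Bill 1, €13,435: deductible takes €1,050, €12,385 remains; 10% of €12,385 = €1,238.50. Cost to patient: €2,288.50. OOP to date €2,288.50. Plan pays €13,435 − €2,288.50 = €11,146.50.
Bill 2, €258: 10% coinsurance on €258 = €25.80. Patient owes €25.80 (running OOP €2,314.30). Insurer: €258 − €25.80 = €232.20.
Bill 3, €10,793: 10% coinsurance on €10,793 = €1,079.30. Patient pays €1,079.30; OOP now €3,393.60. Plan pays €10,793 − €1,079.30 = €9,713.70.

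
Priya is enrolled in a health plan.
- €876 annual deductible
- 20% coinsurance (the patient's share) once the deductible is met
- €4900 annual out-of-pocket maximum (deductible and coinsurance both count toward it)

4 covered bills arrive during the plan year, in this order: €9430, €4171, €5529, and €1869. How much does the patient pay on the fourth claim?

#1 (€9430): €876 finishes the deductible; €8554 goes to coinsurance; patient's 20% is €1710.80. Cost to patient: €2586.80. OOP to date €2586.80.
#2 (€4171): 20% coinsurance on €4171 = €834.20. Cost to patient: €834.20. OOP to date €3421.
#3 (€5529): deductible already satisfied, so patient's share is 20% × €5529 = €1105.80. Cost to patient: €1105.80. OOP to date €4526.80.
#4 (€1869): deductible already satisfied, so patient's share is 20% × €1869 = €373.80. That would push OOP to €4900.60, over the €4900 cap, so patient pays €4900 − €4526.80 = €373.20.

€373.20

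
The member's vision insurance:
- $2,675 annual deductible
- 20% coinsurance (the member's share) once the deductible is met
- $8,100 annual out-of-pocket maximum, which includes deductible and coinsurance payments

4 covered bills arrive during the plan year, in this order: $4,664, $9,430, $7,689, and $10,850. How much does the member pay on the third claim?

Bill 1, $4,664: deductible takes $2,675, $1,989 remains; coinsurance $1,989 × 20% = $397.80. Member pays $3,072.80; OOP now $3,072.80.
Bill 2, $9,430: deductible met; 20% of $9,430 = $1,886. Member pays $1,886; OOP now $4,958.80.
Bill 3, $7,689: deductible met; 20% of $7,689 = $1,537.80. Member pays $1,537.80; OOP now $6,496.60.

$1,537.80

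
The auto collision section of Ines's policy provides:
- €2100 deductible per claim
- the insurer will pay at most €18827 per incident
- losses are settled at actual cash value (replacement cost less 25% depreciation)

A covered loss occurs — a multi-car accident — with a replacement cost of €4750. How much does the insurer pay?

€1462.50

Depreciate 25%: the covered value is €4750 × 0.75 = €3562.50.
Subtract the deductible: €3562.50 − €2100 = €1462.50.
€1462.50 ≤ €18827, so the limit doesn't bind; insurer pays €1462.50.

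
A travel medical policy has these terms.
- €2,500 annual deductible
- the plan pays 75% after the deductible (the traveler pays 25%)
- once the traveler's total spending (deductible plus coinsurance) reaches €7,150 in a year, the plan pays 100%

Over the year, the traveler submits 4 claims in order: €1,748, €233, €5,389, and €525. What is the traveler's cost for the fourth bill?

€131.25

#1 (€1,748): entire amount goes to the deductible. Traveler owes €1,748 (running OOP €1,748).
#2 (€233): entire amount goes to the deductible. Traveler owes €233 (running OOP €1,981).
#3 (€5,389): deductible takes €519, €4,870 remains; coinsurance €4,870 × 25% = €1,217.50. Cost to traveler: €1,736.50. OOP to date €3,717.50.
#4 (€525): deductible met; 25% of €525 = €131.25. Cost to traveler: €131.25. OOP to date €3,848.75.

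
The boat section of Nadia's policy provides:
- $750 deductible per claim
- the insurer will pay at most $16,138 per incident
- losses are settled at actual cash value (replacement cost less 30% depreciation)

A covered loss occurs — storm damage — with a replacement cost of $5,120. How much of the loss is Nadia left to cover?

$2,286

At 30% depreciation, ACV = $5,120 − $1,536 = $3,584.
Subtract the deductible: $3,584 − $750 = $2,834.
$2,834 is within the $16,138 limit, so the insurer pays $2,834.
Out of pocket: $5,120 − $2,834 = $2,286.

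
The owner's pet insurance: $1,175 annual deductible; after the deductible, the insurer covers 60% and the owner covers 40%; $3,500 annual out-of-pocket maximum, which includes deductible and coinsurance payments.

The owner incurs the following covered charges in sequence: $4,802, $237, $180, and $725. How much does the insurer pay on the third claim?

$108

Claim 1 ($4,802): $1,175 to deductible, leaving $3,627; coinsurance $3,627 × 40% = $1,450.80. Owner pays $2,625.80; OOP now $2,625.80. Insurer: $4,802 − $2,625.80 = $2,176.20.
Claim 2 ($237): deductible already satisfied, so owner's share is 40% × $237 = $94.80. Cost to owner: $94.80. OOP to date $2,720.60. Plan pays $237 − $94.80 = $142.20.
Claim 3 ($180): 40% coinsurance on $180 = $72. Cost to owner: $72. OOP to date $2,792.60. Insurer: $180 − $72 = $108.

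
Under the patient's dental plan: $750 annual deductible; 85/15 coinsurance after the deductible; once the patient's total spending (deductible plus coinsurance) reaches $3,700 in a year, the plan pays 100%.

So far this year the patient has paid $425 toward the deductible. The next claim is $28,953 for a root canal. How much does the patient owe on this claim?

$3,275

Deductible still to meet: $750 − $425 = $325.
After the $325 deductible portion, $28,953 − $325 = $28,628 is subject to coinsurance.
15% of $28,628 = $4,294.20 falls to the patient.
That puts the patient's cost at $325 + $4,294.20 = $4,619.20 before any cap.
That would bring total out-of-pocket to $5,044.20, past the $3,700 cap. The patient is capped at $3,700 − $425 = $3,275 on this claim.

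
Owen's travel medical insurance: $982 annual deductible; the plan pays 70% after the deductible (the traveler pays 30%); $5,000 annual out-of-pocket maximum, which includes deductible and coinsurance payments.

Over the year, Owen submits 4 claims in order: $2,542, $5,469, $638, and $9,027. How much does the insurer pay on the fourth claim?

#1 ($2,542): deductible takes $982, $1,560 remains; 30% of $1,560 = $468. Traveler pays $1,450; OOP now $1,450. Insurer: $2,542 − $1,450 = $1,092.
#2 ($5,469): deductible met; 30% of $5,469 = $1,640.70. Cost to traveler: $1,640.70. OOP to date $3,090.70. Plan pays $5,469 − $1,640.70 = $3,828.30.
#3 ($638): 30% coinsurance on $638 = $191.40. Cost to traveler: $191.40. OOP to date $3,282.10. Insurer: $638 − $191.40 = $446.60.
#4 ($9,027): 30% coinsurance on $9,027 = $2,708.10. OOP would hit $5,990.20 > $5,000, so the cap limits the traveler to $5,000 − $3,282.10 = $1,717.90. Insurer: $9,027 − $1,717.90 = $7,309.10.

$7,309.10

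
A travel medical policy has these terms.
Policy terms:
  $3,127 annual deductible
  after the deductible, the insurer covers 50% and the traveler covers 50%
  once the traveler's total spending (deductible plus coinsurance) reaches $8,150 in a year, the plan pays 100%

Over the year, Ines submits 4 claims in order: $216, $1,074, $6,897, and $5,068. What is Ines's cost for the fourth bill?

$2,493

Claim 1 ($216): entire amount goes to the deductible. Cost to traveler: $216. OOP to date $216.
Claim 2 ($1,074): fully absorbed by the deductible. Traveler pays $1,074; OOP now $1,290.
Claim 3 ($6,897): $1,837 finishes the deductible; $5,060 goes to coinsurance; coinsurance $5,060 × 50% = $2,530. Traveler owes $4,367 (running OOP $5,657).
Claim 4 ($5,068): deductible already satisfied, so traveler's share is 50% × $5,068 = $2,534. OOP would hit $8,191 > $8,150, so the cap limits the traveler to $8,150 − $5,657 = $2,493.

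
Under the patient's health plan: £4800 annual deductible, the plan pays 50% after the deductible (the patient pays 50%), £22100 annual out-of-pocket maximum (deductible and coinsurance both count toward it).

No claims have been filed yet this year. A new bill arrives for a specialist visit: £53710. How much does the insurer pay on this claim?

The full £4800 deductible is still open; £4800 of this bill applies to it.
After the £4800 deductible portion, £53710 − £4800 = £48910 is subject to coinsurance.
50% of £48910 = £24455 falls to the patient.
Patient responsibility before any cap: £4800 + £24455 = £29255.
Year-to-date out-of-pocket would reach £0 + £29255 = £29255, above the £22100 maximum, so the patient pays only £22100 − £0 = £22100.
The plan picks up £53710 − £22100 = £31610.

£31610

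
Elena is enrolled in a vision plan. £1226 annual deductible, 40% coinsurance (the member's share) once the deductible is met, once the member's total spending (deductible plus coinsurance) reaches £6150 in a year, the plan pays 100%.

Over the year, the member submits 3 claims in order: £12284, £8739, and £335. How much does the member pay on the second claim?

£500.80

Bill 1, £12284: £1226 finishes the deductible; £11058 goes to coinsurance; coinsurance £11058 × 40% = £4423.20. Cost to member: £5649.20. OOP to date £5649.20.
Bill 2, £8739: deductible met; 40% of £8739 = £3495.60. That would push OOP to £9144.80, over the £6150 cap, so member pays £6150 − £5649.20 = £500.80.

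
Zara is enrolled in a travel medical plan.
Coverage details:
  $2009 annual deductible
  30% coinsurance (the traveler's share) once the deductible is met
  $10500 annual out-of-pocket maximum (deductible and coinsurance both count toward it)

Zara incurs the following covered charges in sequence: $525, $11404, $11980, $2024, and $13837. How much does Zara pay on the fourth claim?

Claim 1 — $525: entire amount goes to the deductible. Traveler owes $525 (running OOP $525).
Claim 2 — $11404: deductible takes $1484, $9920 remains; traveler's 30% is $2976. Traveler pays $4460; OOP now $4985.
Claim 3 — $11980: deductible already satisfied, so traveler's share is 30% × $11980 = $3594. Traveler owes $3594 (running OOP $8579).
Claim 4 — $2024: deductible already satisfied, so traveler's share is 30% × $2024 = $607.20. Traveler owes $607.20 (running OOP $9186.20).

$607.20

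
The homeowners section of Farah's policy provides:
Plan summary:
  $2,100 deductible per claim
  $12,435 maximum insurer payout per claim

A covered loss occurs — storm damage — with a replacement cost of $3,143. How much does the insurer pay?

$1,043

Less the $2,100 deductible: $3,143 − $2,100 = $1,043.
That's under the $12,435 cap, so the insurer reimburses the full $1,043.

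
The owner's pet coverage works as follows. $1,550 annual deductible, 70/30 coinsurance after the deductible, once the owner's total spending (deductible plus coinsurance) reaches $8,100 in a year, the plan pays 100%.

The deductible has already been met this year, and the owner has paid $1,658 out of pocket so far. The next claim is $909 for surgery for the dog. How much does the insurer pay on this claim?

$636.30

With the deductible met, the entire $909 is subject to coinsurance.
Owner's 30% share of $909 is $272.70.
Year-to-date out-of-pocket becomes $1,658 + $272.70 = $1,930.70, still under the $8,100 maximum, so no cap applies.
The plan picks up $909 − $272.70 = $636.30.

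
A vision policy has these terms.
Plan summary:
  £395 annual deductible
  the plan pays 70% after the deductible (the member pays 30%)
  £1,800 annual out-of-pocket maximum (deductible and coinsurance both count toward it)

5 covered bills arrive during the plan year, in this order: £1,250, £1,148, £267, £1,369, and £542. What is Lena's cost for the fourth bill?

Claim 1 — £1,250: deductible takes £395, £855 remains; member's 30% is £256.50. Cost to member: £651.50. OOP to date £651.50.
Claim 2 — £1,148: 30% coinsurance on £1,148 = £344.40. Cost to member: £344.40. OOP to date £995.90.
Claim 3 — £267: deductible met; 30% of £267 = £80.10. Cost to member: £80.10. OOP to date £1,076.
Claim 4 — £1,369: deductible met; 30% of £1,369 = £410.70. Member owes £410.70 (running OOP £1,486.70).

£410.70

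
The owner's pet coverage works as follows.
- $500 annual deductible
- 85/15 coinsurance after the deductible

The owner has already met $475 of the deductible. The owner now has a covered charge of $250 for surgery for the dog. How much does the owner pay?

Deductible still to meet: $500 − $475 = $25.
The remaining $225 (= $250 − $25) moves to coinsurance.
Owner's 15% share of $225 is $33.75.
That puts the owner's cost at $25 + $33.75 = $58.75.

$58.75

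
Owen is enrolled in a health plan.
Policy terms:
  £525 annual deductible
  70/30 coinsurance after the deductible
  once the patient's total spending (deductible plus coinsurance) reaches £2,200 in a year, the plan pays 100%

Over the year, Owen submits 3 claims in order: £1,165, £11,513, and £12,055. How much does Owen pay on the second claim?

Bill 1, £1,165: £525 finishes the deductible; £640 goes to coinsurance; patient's 30% is £192. Patient owes £717 (running OOP £717).
Bill 2, £11,513: deductible met; 30% of £11,513 = £3,453.90. OOP would hit £4,170.90 > £2,200, so the cap limits the patient to £2,200 − £717 = £1,483.

£1,483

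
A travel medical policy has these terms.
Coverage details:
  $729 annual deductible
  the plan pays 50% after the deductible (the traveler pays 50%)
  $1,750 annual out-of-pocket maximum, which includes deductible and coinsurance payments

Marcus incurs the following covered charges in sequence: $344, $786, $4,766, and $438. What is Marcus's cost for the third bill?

$820.50

Claim 1 ($344): fully absorbed by the deductible. Traveler pays $344; OOP now $344.
Claim 2 ($786): deductible takes $385, $401 remains; 50% of $401 = $200.50. Cost to traveler: $585.50. OOP to date $929.50.
Claim 3 ($4,766): deductible met; 50% of $4,766 = $2,383. That would push OOP to $3,312.50, over the $1,750 cap, so traveler pays $1,750 − $929.50 = $820.50.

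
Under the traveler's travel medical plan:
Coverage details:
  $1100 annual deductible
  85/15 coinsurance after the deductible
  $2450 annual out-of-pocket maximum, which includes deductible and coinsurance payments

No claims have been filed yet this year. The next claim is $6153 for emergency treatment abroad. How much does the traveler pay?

$1857.95

Nothing has been paid toward the $1100 deductible, so the first $1100 of this charge is applied there.
After the $1100 deductible portion, $6153 − $1100 = $5053 is subject to coinsurance.
15% of $5053 = $757.95 falls to the traveler.
So the traveler owes $1100 + $757.95 = $1857.95 before any cap.
Cumulative spending $0 + $1857.95 = $1857.95 stays under the $2450 maximum.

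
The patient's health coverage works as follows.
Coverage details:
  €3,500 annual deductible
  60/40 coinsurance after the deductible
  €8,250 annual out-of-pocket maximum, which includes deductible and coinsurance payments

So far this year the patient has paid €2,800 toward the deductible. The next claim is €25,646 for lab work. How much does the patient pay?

€5,450

Deductible still to meet: €3,500 − €2,800 = €700.
That leaves €25,646 − €700 = €24,946 for coinsurance.
Patient's 40% share of €24,946 is €9,978.40.
Patient responsibility before any cap: €700 + €9,978.40 = €10,678.40.
Year-to-date out-of-pocket would reach €2,800 + €10,678.40 = €13,478.40, above the €8,250 maximum, so the patient pays only €8,250 − €2,800 = €5,450.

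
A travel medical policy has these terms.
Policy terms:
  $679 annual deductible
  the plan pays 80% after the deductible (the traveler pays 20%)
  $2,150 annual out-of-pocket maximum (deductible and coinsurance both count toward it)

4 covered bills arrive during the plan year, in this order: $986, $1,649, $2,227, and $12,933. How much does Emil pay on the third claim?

$445.40

Claim 1 ($986): $679 to deductible, leaving $307; coinsurance $307 × 20% = $61.40. Cost to traveler: $740.40. OOP to date $740.40.
Claim 2 ($1,649): deductible already satisfied, so traveler's share is 20% × $1,649 = $329.80. Traveler pays $329.80; OOP now $1,070.20.
Claim 3 ($2,227): deductible met; 20% of $2,227 = $445.40. Traveler owes $445.40 (running OOP $1,515.60).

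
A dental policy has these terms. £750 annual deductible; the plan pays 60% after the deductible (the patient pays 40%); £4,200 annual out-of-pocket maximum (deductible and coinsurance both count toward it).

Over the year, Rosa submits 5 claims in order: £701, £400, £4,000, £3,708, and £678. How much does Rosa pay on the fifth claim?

£226.40

Claim 1 — £701: all of it applies to the deductible. Patient owes £701 (running OOP £701).
Claim 2 — £400: deductible takes £49, £351 remains; patient's 40% is £140.40. Patient pays £189.40; OOP now £890.40.
Claim 3 — £4,000: deductible already satisfied, so patient's share is 40% × £4,000 = £1,600. Patient owes £1,600 (running OOP £2,490.40).
Claim 4 — £3,708: 40% coinsurance on £3,708 = £1,483.20. Patient pays £1,483.20; OOP now £3,973.60.
Claim 5 — £678: deductible met; 40% of £678 = £271.20. Adding that to £3,973.60 gives £4,244.80, past the £4,200 cap; patient pays only £4,200 − £3,973.60 = £226.40.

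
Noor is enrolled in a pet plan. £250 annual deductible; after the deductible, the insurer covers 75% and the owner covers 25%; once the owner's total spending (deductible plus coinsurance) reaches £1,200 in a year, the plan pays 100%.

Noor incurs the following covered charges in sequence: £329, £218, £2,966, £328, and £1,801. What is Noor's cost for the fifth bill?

Claim 1 (£329): £250 finishes the deductible; £79 goes to coinsurance; 25% of £79 = £19.75. Cost to owner: £269.75. OOP to date £269.75.
Claim 2 (£218): 25% coinsurance on £218 = £54.50. Owner pays £54.50; OOP now £324.25.
Claim 3 (£2,966): 25% coinsurance on £2,966 = £741.50. Owner owes £741.50 (running OOP £1,065.75).
Claim 4 (£328): deductible already satisfied, so owner's share is 25% × £328 = £82. Owner owes £82 (running OOP £1,147.75).
Claim 5 (£1,801): deductible met; 25% of £1,801 = £450.25. OOP would hit £1,598 > £1,200, so the cap limits the owner to £1,200 − £1,147.75 = £52.25.

£52.25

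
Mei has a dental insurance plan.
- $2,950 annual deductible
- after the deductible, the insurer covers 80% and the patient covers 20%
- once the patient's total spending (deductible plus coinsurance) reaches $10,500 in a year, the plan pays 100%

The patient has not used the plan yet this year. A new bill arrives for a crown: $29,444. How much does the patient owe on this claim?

$8,248.80

Deductible not yet touched, so the first $2,950 of the bill goes to the deductible.
The remaining $26,494 (= $29,444 − $2,950) moves to coinsurance.
Patient's 20% share of $26,494 is $5,298.80.
That puts the patient's cost at $2,950 + $5,298.80 = $8,248.80 before any cap.
Total out-of-pocket so far would be $0 + $8,248.80 = $8,248.80, below the $10,500 cap — no reduction.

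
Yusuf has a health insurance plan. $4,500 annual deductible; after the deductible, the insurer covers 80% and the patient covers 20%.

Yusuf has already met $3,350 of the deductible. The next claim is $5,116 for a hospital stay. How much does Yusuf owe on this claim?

Remaining deductible: $4,500 − $3,350 = $1,150.
After the $1,150 deductible portion, $5,116 − $1,150 = $3,966 is subject to coinsurance.
20% of $3,966 = $793.20 falls to the patient.
That puts the patient's cost at $1,150 + $793.20 = $1,943.20.

$1,943.20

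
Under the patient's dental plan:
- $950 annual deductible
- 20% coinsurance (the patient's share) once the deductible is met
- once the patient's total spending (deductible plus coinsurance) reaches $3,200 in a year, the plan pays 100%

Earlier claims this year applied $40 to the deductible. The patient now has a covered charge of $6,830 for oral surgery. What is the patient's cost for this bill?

Deductible still to meet: $950 − $40 = $910.
That leaves $6,830 − $910 = $5,920 for coinsurance.
20% of $5,920 = $1,184 falls to the patient.
Patient responsibility before any cap: $910 + $1,184 = $2,094.
Total out-of-pocket so far would be $40 + $2,094 = $2,134, below the $3,200 cap — no reduction.

$2,094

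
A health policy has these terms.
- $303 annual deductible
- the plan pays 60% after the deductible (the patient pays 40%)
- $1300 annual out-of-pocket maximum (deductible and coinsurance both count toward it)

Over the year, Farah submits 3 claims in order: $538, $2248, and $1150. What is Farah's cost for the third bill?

Bill 1, $538: deductible takes $303, $235 remains; patient's 40% is $94. Patient owes $397 (running OOP $397).
Bill 2, $2248: deductible met; 40% of $2248 = $899.20. Patient pays $899.20; OOP now $1296.20.
Bill 3, $1150: deductible already satisfied, so patient's share is 40% × $1150 = $460. OOP would hit $1756.20 > $1300, so the cap limits the patient to $1300 − $1296.20 = $3.80.

$3.80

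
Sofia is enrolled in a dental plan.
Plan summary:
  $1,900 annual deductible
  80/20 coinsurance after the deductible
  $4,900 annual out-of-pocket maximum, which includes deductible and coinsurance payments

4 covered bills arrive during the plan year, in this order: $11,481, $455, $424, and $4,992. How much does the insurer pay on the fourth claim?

Claim 1 ($11,481): deductible takes $1,900, $9,581 remains; coinsurance $9,581 × 20% = $1,916.20. Cost to patient: $3,816.20. OOP to date $3,816.20. Plan pays $11,481 − $3,816.20 = $7,664.80.
Claim 2 ($455): deductible met; 20% of $455 = $91. Patient pays $91; OOP now $3,907.20. Plan pays $455 − $91 = $364.
Claim 3 ($424): deductible met; 20% of $424 = $84.80. Patient pays $84.80; OOP now $3,992. Insurer: $424 − $84.80 = $339.20.
Claim 4 ($4,992): deductible met; 20% of $4,992 = $998.40. That would push OOP to $4,990.40, over the $4,900 cap, so patient pays $4,900 − $3,992 = $908. Plan pays $4,992 − $908 = $4,084.

$4,084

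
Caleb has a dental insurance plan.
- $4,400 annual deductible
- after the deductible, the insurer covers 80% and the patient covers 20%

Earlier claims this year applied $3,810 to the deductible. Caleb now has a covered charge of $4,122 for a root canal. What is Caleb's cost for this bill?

Remaining deductible: $4,400 − $3,810 = $590.
After the $590 deductible portion, $4,122 − $590 = $3,532 is subject to coinsurance.
20% of $3,532 = $706.40 falls to the patient.
That puts the patient's cost at $590 + $706.40 = $1,296.40.

$1,296.40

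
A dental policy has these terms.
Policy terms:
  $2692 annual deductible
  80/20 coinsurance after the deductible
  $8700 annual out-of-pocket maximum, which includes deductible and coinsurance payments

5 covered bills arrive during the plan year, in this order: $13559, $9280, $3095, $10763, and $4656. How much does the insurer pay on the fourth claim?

Claim 1 — $13559: deductible takes $2692, $10867 remains; 20% of $10867 = $2173.40. Cost to patient: $4865.40. OOP to date $4865.40. Plan pays $13559 − $4865.40 = $8693.60.
Claim 2 — $9280: deductible already satisfied, so patient's share is 20% × $9280 = $1856. Patient owes $1856 (running OOP $6721.40). Insurer: $9280 − $1856 = $7424.
Claim 3 — $3095: deductible met; 20% of $3095 = $619. Patient owes $619 (running OOP $7340.40). Plan pays $3095 − $619 = $2476.
Claim 4 — $10763: deductible already satisfied, so patient's share is 20% × $10763 = $2152.60. Adding that to $7340.40 gives $9493, past the $8700 cap; patient pays only $8700 − $7340.40 = $1359.60. Plan pays $10763 − $1359.60 = $9403.40.

$9403.40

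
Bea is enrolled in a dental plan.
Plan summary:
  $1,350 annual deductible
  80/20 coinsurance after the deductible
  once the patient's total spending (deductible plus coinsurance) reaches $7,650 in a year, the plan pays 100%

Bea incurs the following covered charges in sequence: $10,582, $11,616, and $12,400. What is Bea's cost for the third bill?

$2,130.40

Claim 1 ($10,582): deductible takes $1,350, $9,232 remains; 20% of $9,232 = $1,846.40. Cost to patient: $3,196.40. OOP to date $3,196.40.
Claim 2 ($11,616): deductible already satisfied, so patient's share is 20% × $11,616 = $2,323.20. Cost to patient: $2,323.20. OOP to date $5,519.60.
Claim 3 ($12,400): deductible met; 20% of $12,400 = $2,480. OOP would hit $7,999.60 > $7,650, so the cap limits the patient to $7,650 − $5,519.60 = $2,130.40.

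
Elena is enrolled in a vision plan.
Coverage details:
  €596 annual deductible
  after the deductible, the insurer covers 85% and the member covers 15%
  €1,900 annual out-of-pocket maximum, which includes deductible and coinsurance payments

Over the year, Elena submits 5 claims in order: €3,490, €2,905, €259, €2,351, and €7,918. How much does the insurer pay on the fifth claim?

€7,875.35

Bill 1, €3,490: deductible takes €596, €2,894 remains; 15% of €2,894 = €434.10. Cost to member: €1,030.10. OOP to date €1,030.10. Plan pays €3,490 − €1,030.10 = €2,459.90.
Bill 2, €2,905: deductible already satisfied, so member's share is 15% × €2,905 = €435.75. Cost to member: €435.75. OOP to date €1,465.85. Insurer: €2,905 − €435.75 = €2,469.25.
Bill 3, €259: 15% coinsurance on €259 = €38.85. Cost to member: €38.85. OOP to date €1,504.70. Plan pays €259 − €38.85 = €220.15.
Bill 4, €2,351: 15% coinsurance on €2,351 = €352.65. Member pays €352.65; OOP now €1,857.35. Plan pays €2,351 − €352.65 = €1,998.35.
Bill 5, €7,918: 15% coinsurance on €7,918 = €1,187.70. Adding that to €1,857.35 gives €3,045.05, past the €1,900 cap; member pays only €1,900 − €1,857.35 = €42.65. Plan pays €7,918 − €42.65 = €7,875.35.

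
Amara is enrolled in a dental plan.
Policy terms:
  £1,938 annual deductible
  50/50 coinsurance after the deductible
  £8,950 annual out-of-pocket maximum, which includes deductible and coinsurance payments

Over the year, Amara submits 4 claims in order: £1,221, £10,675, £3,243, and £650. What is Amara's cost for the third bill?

#1 (£1,221): entire amount goes to the deductible. Patient owes £1,221 (running OOP £1,221).
#2 (£10,675): £717 finishes the deductible; £9,958 goes to coinsurance; coinsurance £9,958 × 50% = £4,979. Cost to patient: £5,696. OOP to date £6,917.
#3 (£3,243): 50% coinsurance on £3,243 = £1,621.50. Patient pays £1,621.50; OOP now £8,538.50.

£1,621.50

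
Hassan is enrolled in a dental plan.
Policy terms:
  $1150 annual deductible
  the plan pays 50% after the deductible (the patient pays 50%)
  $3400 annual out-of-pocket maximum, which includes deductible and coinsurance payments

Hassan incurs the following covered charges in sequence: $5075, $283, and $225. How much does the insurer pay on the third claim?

Bill 1, $5075: $1150 finishes the deductible; $3925 goes to coinsurance; 50% of $3925 = $1962.50. Cost to patient: $3112.50. OOP to date $3112.50. Insurer: $5075 − $3112.50 = $1962.50.
Bill 2, $283: deductible already satisfied, so patient's share is 50% × $283 = $141.50. Patient owes $141.50 (running OOP $3254). Insurer: $283 − $141.50 = $141.50.
Bill 3, $225: 50% coinsurance on $225 = $112.50. Cost to patient: $112.50. OOP to date $3366.50. Plan pays $225 − $112.50 = $112.50.

$112.50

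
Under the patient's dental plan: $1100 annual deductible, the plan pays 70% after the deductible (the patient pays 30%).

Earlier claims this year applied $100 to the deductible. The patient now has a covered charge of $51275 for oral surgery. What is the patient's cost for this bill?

$16082.50

Remaining deductible: $1100 − $100 = $1000.
That leaves $51275 − $1000 = $50275 for coinsurance.
Coinsurance: $50275 × 30% = $15082.50.
So the patient owes $1000 + $15082.50 = $16082.50.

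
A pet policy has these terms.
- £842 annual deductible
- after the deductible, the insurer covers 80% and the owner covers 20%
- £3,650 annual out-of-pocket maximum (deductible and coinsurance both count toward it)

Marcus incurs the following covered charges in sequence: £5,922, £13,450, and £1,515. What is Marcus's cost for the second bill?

Claim 1 — £5,922: deductible takes £842, £5,080 remains; owner's 20% is £1,016. Cost to owner: £1,858. OOP to date £1,858.
Claim 2 — £13,450: 20% coinsurance on £13,450 = £2,690. Adding that to £1,858 gives £4,548, past the £3,650 cap; owner pays only £3,650 − £1,858 = £1,792.

£1,792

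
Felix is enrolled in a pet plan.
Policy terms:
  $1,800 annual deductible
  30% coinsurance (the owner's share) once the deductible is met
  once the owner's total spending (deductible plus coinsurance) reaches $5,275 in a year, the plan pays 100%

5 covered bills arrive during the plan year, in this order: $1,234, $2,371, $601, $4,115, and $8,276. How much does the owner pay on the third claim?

Claim 1 — $1,234: all of it applies to the deductible. Cost to owner: $1,234. OOP to date $1,234.
Claim 2 — $2,371: $566 finishes the deductible; $1,805 goes to coinsurance; owner's 30% is $541.50. Owner pays $1,107.50; OOP now $2,341.50.
Claim 3 — $601: 30% coinsurance on $601 = $180.30. Owner pays $180.30; OOP now $2,521.80.

$180.30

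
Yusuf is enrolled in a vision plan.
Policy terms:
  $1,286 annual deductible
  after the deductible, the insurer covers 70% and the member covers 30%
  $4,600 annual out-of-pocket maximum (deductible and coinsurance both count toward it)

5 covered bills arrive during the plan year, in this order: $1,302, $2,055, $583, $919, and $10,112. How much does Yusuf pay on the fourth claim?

$275.70

Claim 1 — $1,302: $1,286 finishes the deductible; $16 goes to coinsurance; 30% of $16 = $4.80. Cost to member: $1,290.80. OOP to date $1,290.80.
Claim 2 — $2,055: deductible already satisfied, so member's share is 30% × $2,055 = $616.50. Cost to member: $616.50. OOP to date $1,907.30.
Claim 3 — $583: 30% coinsurance on $583 = $174.90. Cost to member: $174.90. OOP to date $2,082.20.
Claim 4 — $919: 30% coinsurance on $919 = $275.70. Member owes $275.70 (running OOP $2,357.90).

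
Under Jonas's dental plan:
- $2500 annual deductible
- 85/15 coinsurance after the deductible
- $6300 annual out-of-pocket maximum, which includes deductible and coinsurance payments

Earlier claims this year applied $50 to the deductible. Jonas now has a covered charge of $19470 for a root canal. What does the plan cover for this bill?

$14467

$50 of the $2500 deductible is already met, leaving $2450.
That leaves $19470 − $2450 = $17020 for coinsurance.
15% of $17020 = $2553 falls to the patient.
Patient responsibility before any cap: $2450 + $2553 = $5003.
Year-to-date out-of-pocket becomes $50 + $5003 = $5053, still under the $6300 maximum, so no cap applies.
Insurer pays the balance: $19470 − $5003 = $14467.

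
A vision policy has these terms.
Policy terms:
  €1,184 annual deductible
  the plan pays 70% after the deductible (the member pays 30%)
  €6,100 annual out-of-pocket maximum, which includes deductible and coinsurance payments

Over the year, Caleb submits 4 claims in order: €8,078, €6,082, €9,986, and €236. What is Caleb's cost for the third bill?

Claim 1 (€8,078): deductible takes €1,184, €6,894 remains; 30% of €6,894 = €2,068.20. Member pays €3,252.20; OOP now €3,252.20.
Claim 2 (€6,082): deductible met; 30% of €6,082 = €1,824.60. Member pays €1,824.60; OOP now €5,076.80.
Claim 3 (€9,986): deductible already satisfied, so member's share is 30% × €9,986 = €2,995.80. Adding that to €5,076.80 gives €8,072.60, past the €6,100 cap; member pays only €6,100 − €5,076.80 = €1,023.20.

€1,023.20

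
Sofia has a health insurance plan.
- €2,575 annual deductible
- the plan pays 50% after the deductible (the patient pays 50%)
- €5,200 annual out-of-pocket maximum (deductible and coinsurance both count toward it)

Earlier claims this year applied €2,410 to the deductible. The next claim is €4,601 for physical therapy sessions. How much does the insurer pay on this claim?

Deductible still to meet: €2,575 − €2,410 = €165.
After the €165 deductible portion, €4,601 − €165 = €4,436 is subject to coinsurance.
50% of €4,436 = €2,218 falls to the patient.
Patient responsibility before any cap: €165 + €2,218 = €2,383.
Year-to-date out-of-pocket becomes €2,410 + €2,383 = €4,793, still under the €5,200 maximum, so no cap applies.
The insurer covers the remainder: €4,601 − €2,383 = €2,218.

€2,218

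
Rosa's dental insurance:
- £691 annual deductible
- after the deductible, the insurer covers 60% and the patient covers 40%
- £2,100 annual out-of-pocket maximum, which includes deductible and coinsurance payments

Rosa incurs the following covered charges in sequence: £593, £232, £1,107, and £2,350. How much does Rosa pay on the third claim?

Bill 1, £593: fully absorbed by the deductible. Cost to patient: £593. OOP to date £593.
Bill 2, £232: £98 to deductible, leaving £134; patient's 40% is £53.60. Patient pays £151.60; OOP now £744.60.
Bill 3, £1,107: deductible already satisfied, so patient's share is 40% × £1,107 = £442.80. Patient pays £442.80; OOP now £1,187.40.

£442.80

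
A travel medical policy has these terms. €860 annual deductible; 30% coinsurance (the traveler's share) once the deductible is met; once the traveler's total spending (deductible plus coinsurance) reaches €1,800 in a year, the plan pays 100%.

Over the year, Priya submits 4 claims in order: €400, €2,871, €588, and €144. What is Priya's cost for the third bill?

€176.40

Claim 1 (€400): all of it applies to the deductible. Traveler pays €400; OOP now €400.
Claim 2 (€2,871): €460 to deductible, leaving €2,411; coinsurance €2,411 × 30% = €723.30. Traveler owes €1,183.30 (running OOP €1,583.30).
Claim 3 (€588): deductible met; 30% of €588 = €176.40. Traveler owes €176.40 (running OOP €1,759.70).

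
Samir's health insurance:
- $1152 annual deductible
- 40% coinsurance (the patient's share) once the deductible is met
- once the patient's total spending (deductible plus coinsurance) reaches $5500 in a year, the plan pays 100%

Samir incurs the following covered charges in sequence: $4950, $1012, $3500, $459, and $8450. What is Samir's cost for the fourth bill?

$183.60

Claim 1 — $4950: $1152 to deductible, leaving $3798; patient's 40% is $1519.20. Cost to patient: $2671.20. OOP to date $2671.20.
Claim 2 — $1012: deductible already satisfied, so patient's share is 40% × $1012 = $404.80. Patient owes $404.80 (running OOP $3076).
Claim 3 — $3500: deductible already satisfied, so patient's share is 40% × $3500 = $1400. Patient owes $1400 (running OOP $4476).
Claim 4 — $459: deductible met; 40% of $459 = $183.60. Patient pays $183.60; OOP now $4659.60.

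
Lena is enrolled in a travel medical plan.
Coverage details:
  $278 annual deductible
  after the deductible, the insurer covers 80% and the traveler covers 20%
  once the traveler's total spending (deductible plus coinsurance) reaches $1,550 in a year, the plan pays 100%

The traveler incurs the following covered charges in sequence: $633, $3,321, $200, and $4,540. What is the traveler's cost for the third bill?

Bill 1, $633: deductible takes $278, $355 remains; coinsurance $355 × 20% = $71. Traveler owes $349 (running OOP $349).
Bill 2, $3,321: 20% coinsurance on $3,321 = $664.20. Traveler owes $664.20 (running OOP $1,013.20).
Bill 3, $200: deductible met; 20% of $200 = $40. Cost to traveler: $40. OOP to date $1,053.20.

$40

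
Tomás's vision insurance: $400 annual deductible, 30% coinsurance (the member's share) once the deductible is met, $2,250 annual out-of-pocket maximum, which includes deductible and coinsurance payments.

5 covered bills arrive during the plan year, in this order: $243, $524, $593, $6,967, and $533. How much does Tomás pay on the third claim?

$177.90

Bill 1, $243: all of it applies to the deductible. Member owes $243 (running OOP $243).
Bill 2, $524: $157 to deductible, leaving $367; member's 30% is $110.10. Member pays $267.10; OOP now $510.10.
Bill 3, $593: 30% coinsurance on $593 = $177.90. Member pays $177.90; OOP now $688.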